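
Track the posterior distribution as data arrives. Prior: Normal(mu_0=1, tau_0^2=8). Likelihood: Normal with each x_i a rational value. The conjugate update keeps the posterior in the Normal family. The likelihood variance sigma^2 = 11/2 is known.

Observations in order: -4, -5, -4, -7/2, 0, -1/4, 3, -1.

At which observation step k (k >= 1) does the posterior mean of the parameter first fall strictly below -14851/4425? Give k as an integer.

obs 1: x=-4 → posterior Normal(-53/27, 88/27)
obs 2: x=-5 → posterior Normal(-133/43, 88/43)
obs 3: x=-4 → posterior Normal(-197/59, 88/59)
obs 4: x=-7/2 → posterior Normal(-253/75, 88/75)
obs 5: x=0 → posterior Normal(-253/91, 88/91)
obs 6: x=-1/4 → posterior Normal(-257/107, 88/107)
obs 7: x=3 → posterior Normal(-209/123, 88/123)
obs 8: x=-1 → posterior Normal(-225/139, 88/139)

k = 4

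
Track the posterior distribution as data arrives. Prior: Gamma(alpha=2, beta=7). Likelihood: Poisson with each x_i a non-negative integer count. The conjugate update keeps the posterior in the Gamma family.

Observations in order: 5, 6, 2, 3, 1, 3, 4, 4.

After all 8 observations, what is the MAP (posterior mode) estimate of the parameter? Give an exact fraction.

29/15

obs 1: x=5 → posterior Gamma(7, 8)
obs 2: x=6 → posterior Gamma(13, 9)
obs 3: x=2 → posterior Gamma(15, 10)
obs 4: x=3 → posterior Gamma(18, 11)
obs 5: x=1 → posterior Gamma(19, 12)
obs 6: x=3 → posterior Gamma(22, 13)
obs 7: x=4 → posterior Gamma(26, 14)
obs 8: x=4 → posterior Gamma(30, 15)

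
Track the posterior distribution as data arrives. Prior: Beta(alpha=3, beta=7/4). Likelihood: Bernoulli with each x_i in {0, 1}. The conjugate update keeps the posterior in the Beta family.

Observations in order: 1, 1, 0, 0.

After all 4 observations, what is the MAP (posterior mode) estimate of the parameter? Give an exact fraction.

16/27

obs 1: x=1 → posterior Beta(4, 7/4)
obs 2: x=1 → posterior Beta(5, 7/4)
obs 3: x=0 → posterior Beta(5, 11/4)
obs 4: x=0 → posterior Beta(5, 15/4)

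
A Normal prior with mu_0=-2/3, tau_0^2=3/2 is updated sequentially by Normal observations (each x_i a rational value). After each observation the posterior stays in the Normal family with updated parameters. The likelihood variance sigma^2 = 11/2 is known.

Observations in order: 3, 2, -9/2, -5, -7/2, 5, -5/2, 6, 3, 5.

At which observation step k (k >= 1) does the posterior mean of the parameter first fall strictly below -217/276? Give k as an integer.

k = 4

obs 1: x=3 → posterior Normal(5/42, 33/28)
obs 2: x=2 → posterior Normal(23/51, 33/34)
obs 3: x=-9/2 → posterior Normal(-7/24, 33/40)
obs 4: x=-5 → posterior Normal(-125/138, 33/46)
obs 5: x=-7/2 → posterior Normal(-47/39, 33/52)
obs 6: x=5 → posterior Normal(-49/87, 33/58)
obs 7: x=-5/2 → posterior Normal(-143/192, 33/64)
obs 8: x=6 → posterior Normal(-1/6, 33/70)
obs 9: x=3 → posterior Normal(1/12, 33/76)
obs 10: x=5 → posterior Normal(109/246, 33/82)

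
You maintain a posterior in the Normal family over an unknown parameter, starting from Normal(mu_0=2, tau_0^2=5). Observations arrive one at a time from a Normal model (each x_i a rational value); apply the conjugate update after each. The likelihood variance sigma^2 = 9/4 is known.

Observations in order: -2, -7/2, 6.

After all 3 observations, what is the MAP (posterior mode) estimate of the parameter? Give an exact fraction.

28/69

obs 1: x=-2 → posterior Normal(-22/29, 45/29)
obs 2: x=-7/2 → posterior Normal(-92/49, 45/49)
obs 3: x=6 → posterior Normal(28/69, 15/23)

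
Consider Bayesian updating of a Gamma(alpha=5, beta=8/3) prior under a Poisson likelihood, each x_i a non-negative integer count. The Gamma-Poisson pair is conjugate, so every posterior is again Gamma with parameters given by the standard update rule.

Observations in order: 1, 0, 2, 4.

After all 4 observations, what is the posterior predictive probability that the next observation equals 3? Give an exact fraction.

obs 1: x=1 → posterior Gamma(6, 11/3)
obs 2: x=0 → posterior Gamma(6, 14/3)
obs 3: x=2 → posterior Gamma(8, 17/3)
obs 4: x=4 → posterior Gamma(12, 20/3)

40255488000000000000/266635235464391245607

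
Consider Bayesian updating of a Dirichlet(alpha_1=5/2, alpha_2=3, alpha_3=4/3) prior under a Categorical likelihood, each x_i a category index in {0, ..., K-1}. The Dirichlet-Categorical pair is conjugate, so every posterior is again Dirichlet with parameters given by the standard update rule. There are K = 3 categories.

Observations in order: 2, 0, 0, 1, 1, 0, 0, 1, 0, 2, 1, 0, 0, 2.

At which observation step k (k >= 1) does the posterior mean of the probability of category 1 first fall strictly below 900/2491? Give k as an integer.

obs 1: x=2 → posterior Dirichlet(5/2, 3, 7/3)
obs 2: x=0 → posterior Dirichlet(7/2, 3, 7/3)
obs 3: x=0 → posterior Dirichlet(9/2, 3, 7/3)
obs 4: x=1 → posterior Dirichlet(9/2, 4, 7/3)
obs 5: x=1 → posterior Dirichlet(9/2, 5, 7/3)
obs 6: x=0 → posterior Dirichlet(11/2, 5, 7/3)
obs 7: x=0 → posterior Dirichlet(13/2, 5, 7/3)
obs 8: x=1 → posterior Dirichlet(13/2, 6, 7/3)
obs 9: x=0 → posterior Dirichlet(15/2, 6, 7/3)
obs 10: x=2 → posterior Dirichlet(15/2, 6, 10/3)
obs 11: x=1 → posterior Dirichlet(15/2, 7, 10/3)
obs 12: x=0 → posterior Dirichlet(17/2, 7, 10/3)
obs 13: x=0 → posterior Dirichlet(19/2, 7, 10/3)
obs 14: x=2 → posterior Dirichlet(19/2, 7, 13/3)

k = 2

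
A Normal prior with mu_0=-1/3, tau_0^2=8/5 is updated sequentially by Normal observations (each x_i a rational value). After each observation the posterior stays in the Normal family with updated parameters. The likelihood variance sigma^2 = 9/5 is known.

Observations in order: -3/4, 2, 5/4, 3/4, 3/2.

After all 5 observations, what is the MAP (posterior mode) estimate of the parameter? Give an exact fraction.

5/7

obs 1: x=-3/4 → posterior Normal(-9/17, 72/85)
obs 2: x=2 → posterior Normal(7/25, 72/125)
obs 3: x=5/4 → posterior Normal(17/33, 24/55)
obs 4: x=3/4 → posterior Normal(23/41, 72/205)
obs 5: x=3/2 → posterior Normal(5/7, 72/245)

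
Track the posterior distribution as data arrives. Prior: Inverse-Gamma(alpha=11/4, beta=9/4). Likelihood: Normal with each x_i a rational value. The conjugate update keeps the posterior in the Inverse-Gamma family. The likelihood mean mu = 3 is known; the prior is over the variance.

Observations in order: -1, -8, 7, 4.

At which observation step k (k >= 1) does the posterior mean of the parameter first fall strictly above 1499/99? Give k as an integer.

obs 1: x=-1 → posterior Inverse-Gamma(13/4, 41/4)
obs 2: x=-8 → posterior Inverse-Gamma(15/4, 283/4)
obs 3: x=7 → posterior Inverse-Gamma(17/4, 315/4)
obs 4: x=4 → posterior Inverse-Gamma(19/4, 317/4)

k = 2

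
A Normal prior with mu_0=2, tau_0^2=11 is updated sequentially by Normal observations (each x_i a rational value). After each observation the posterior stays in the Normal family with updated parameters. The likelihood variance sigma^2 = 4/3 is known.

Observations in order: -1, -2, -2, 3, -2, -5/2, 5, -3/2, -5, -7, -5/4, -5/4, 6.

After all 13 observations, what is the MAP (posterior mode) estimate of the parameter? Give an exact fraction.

-743/866

obs 1: x=-1 → posterior Normal(-25/37, 44/37)
obs 2: x=-2 → posterior Normal(-13/10, 22/35)
obs 3: x=-2 → posterior Normal(-157/103, 44/103)
obs 4: x=3 → posterior Normal(-29/68, 11/34)
obs 5: x=-2 → posterior Normal(-124/169, 44/169)
obs 6: x=-5/2 → posterior Normal(-413/404, 22/101)
obs 7: x=5 → posterior Normal(-83/470, 44/235)
obs 8: x=-3/2 → posterior Normal(-91/268, 11/67)
obs 9: x=-5 → posterior Normal(-256/301, 44/301)
obs 10: x=-7 → posterior Normal(-487/334, 22/167)
obs 11: x=-5/4 → posterior Normal(-2113/1468, 44/367)
obs 12: x=-5/4 → posterior Normal(-1139/800, 11/100)
obs 13: x=6 → posterior Normal(-743/866, 44/433)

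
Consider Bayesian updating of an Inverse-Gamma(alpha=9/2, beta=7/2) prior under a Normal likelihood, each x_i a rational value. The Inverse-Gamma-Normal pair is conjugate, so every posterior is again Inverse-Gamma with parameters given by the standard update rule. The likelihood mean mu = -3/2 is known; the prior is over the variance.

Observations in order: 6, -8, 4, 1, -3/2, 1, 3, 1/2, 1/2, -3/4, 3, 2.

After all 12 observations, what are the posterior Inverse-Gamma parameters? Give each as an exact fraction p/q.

obs 1: x=6 → posterior Inverse-Gamma(5, 253/8)
obs 2: x=-8 → posterior Inverse-Gamma(11/2, 211/4)
obs 3: x=4 → posterior Inverse-Gamma(6, 543/8)
obs 4: x=1 → posterior Inverse-Gamma(13/2, 71)
obs 5: x=-3/2 → posterior Inverse-Gamma(7, 71)
obs 6: x=1 → posterior Inverse-Gamma(15/2, 593/8)
obs 7: x=3 → posterior Inverse-Gamma(8, 337/4)
obs 8: x=1/2 → posterior Inverse-Gamma(17/2, 345/4)
obs 9: x=1/2 → posterior Inverse-Gamma(9, 353/4)
obs 10: x=-3/4 → posterior Inverse-Gamma(19/2, 2833/32)
obs 11: x=3 → posterior Inverse-Gamma(10, 3157/32)
obs 12: x=2 → posterior Inverse-Gamma(21/2, 3353/32)

alpha=21/2, beta=3353/32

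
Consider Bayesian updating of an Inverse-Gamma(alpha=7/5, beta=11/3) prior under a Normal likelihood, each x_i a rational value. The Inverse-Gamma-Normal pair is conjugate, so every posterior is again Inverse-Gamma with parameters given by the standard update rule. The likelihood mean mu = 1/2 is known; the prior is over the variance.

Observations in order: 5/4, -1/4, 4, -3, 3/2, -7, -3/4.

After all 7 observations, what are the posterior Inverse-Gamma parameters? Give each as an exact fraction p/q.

obs 1: x=5/4 → posterior Inverse-Gamma(19/10, 379/96)
obs 2: x=-1/4 → posterior Inverse-Gamma(12/5, 203/48)
obs 3: x=4 → posterior Inverse-Gamma(29/10, 497/48)
obs 4: x=-3 → posterior Inverse-Gamma(17/5, 791/48)
obs 5: x=3/2 → posterior Inverse-Gamma(39/10, 815/48)
obs 6: x=-7 → posterior Inverse-Gamma(22/5, 2165/48)
obs 7: x=-3/4 → posterior Inverse-Gamma(49/10, 4405/96)

alpha=49/10, beta=4405/96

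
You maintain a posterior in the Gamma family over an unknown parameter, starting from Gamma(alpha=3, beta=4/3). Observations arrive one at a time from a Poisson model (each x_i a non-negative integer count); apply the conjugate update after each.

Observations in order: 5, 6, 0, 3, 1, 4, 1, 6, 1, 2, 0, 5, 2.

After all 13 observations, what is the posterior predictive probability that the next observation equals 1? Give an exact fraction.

obs 1: x=5 → posterior Gamma(8, 7/3)
obs 2: x=6 → posterior Gamma(14, 10/3)
obs 3: x=0 → posterior Gamma(14, 13/3)
obs 4: x=3 → posterior Gamma(17, 16/3)
obs 5: x=1 → posterior Gamma(18, 19/3)
obs 6: x=4 → posterior Gamma(22, 22/3)
obs 7: x=1 → posterior Gamma(23, 25/3)
obs 8: x=6 → posterior Gamma(29, 28/3)
obs 9: x=1 → posterior Gamma(30, 31/3)
obs 10: x=2 → posterior Gamma(32, 34/3)
obs 11: x=0 → posterior Gamma(32, 37/3)
obs 12: x=5 → posterior Gamma(37, 40/3)
obs 13: x=2 → posterior Gamma(39, 43/3)

593547703988193901847092711974463492470618593203996008691380037119/3238271571766698647339965484615566548083418922349006074474896818176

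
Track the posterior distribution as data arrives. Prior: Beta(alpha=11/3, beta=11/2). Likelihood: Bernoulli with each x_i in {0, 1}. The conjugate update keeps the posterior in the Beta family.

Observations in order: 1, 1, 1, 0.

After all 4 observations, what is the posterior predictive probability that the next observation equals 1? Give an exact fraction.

obs 1: x=1 → posterior Beta(14/3, 11/2)
obs 2: x=1 → posterior Beta(17/3, 11/2)
obs 3: x=1 → posterior Beta(20/3, 11/2)
obs 4: x=0 → posterior Beta(20/3, 13/2)

40/79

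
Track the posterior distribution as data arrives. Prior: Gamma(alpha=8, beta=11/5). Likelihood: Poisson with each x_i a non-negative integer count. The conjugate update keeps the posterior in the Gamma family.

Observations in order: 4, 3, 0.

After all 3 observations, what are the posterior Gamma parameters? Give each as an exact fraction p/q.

obs 1: x=4 → posterior Gamma(12, 16/5)
obs 2: x=3 → posterior Gamma(15, 21/5)
obs 3: x=0 → posterior Gamma(15, 26/5)

alpha=15, beta=26/5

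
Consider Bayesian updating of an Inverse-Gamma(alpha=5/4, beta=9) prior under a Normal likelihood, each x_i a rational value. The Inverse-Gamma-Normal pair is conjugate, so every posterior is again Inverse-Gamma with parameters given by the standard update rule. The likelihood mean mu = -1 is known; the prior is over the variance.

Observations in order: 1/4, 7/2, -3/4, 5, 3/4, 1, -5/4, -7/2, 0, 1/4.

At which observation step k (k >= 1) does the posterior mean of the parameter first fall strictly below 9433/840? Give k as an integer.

k = 7

obs 1: x=1/4 → posterior Inverse-Gamma(7/4, 313/32)
obs 2: x=7/2 → posterior Inverse-Gamma(9/4, 637/32)
obs 3: x=-3/4 → posterior Inverse-Gamma(11/4, 319/16)
obs 4: x=5 → posterior Inverse-Gamma(13/4, 607/16)
obs 5: x=3/4 → posterior Inverse-Gamma(15/4, 1263/32)
obs 6: x=1 → posterior Inverse-Gamma(17/4, 1327/32)
obs 7: x=-5/4 → posterior Inverse-Gamma(19/4, 83/2)
obs 8: x=-7/2 → posterior Inverse-Gamma(21/4, 357/8)
obs 9: x=0 → posterior Inverse-Gamma(23/4, 361/8)
obs 10: x=1/4 → posterior Inverse-Gamma(25/4, 1469/32)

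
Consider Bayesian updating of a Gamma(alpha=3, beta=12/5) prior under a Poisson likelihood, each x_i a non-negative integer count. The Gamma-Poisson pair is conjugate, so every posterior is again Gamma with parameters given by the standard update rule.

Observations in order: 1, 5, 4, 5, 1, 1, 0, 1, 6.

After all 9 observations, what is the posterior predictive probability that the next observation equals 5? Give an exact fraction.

obs 1: x=1 → posterior Gamma(4, 17/5)
obs 2: x=5 → posterior Gamma(9, 22/5)
obs 3: x=4 → posterior Gamma(13, 27/5)
obs 4: x=5 → posterior Gamma(18, 32/5)
obs 5: x=1 → posterior Gamma(19, 37/5)
obs 6: x=1 → posterior Gamma(20, 42/5)
obs 7: x=0 → posterior Gamma(20, 47/5)
obs 8: x=1 → posterior Gamma(21, 52/5)
obs 9: x=6 → posterior Gamma(27, 57/5)

4388649799707646306729829568973938789731400643533853125/73311544661185527269523921407340134521382352694150168576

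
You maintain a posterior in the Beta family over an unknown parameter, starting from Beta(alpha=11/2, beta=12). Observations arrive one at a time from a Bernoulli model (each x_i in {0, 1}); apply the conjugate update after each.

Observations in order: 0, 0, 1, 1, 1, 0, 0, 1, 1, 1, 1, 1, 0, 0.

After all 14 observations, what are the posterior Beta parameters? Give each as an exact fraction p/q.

alpha=27/2, beta=18

obs 1: x=0 → posterior Beta(11/2, 13)
obs 2: x=0 → posterior Beta(11/2, 14)
obs 3: x=1 → posterior Beta(13/2, 14)
obs 4: x=1 → posterior Beta(15/2, 14)
obs 5: x=1 → posterior Beta(17/2, 14)
obs 6: x=0 → posterior Beta(17/2, 15)
obs 7: x=0 → posterior Beta(17/2, 16)
obs 8: x=1 → posterior Beta(19/2, 16)
obs 9: x=1 → posterior Beta(21/2, 16)
obs 10: x=1 → posterior Beta(23/2, 16)
obs 11: x=1 → posterior Beta(25/2, 16)
obs 12: x=1 → posterior Beta(27/2, 16)
obs 13: x=0 → posterior Beta(27/2, 17)
obs 14: x=0 → posterior Beta(27/2, 18)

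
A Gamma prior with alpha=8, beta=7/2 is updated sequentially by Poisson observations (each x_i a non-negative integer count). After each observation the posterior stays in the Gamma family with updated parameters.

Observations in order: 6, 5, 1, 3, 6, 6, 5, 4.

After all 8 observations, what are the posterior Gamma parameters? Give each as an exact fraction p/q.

alpha=44, beta=23/2

obs 1: x=6 → posterior Gamma(14, 9/2)
obs 2: x=5 → posterior Gamma(19, 11/2)
obs 3: x=1 → posterior Gamma(20, 13/2)
obs 4: x=3 → posterior Gamma(23, 15/2)
obs 5: x=6 → posterior Gamma(29, 17/2)
obs 6: x=6 → posterior Gamma(35, 19/2)
obs 7: x=5 → posterior Gamma(40, 21/2)
obs 8: x=4 → posterior Gamma(44, 23/2)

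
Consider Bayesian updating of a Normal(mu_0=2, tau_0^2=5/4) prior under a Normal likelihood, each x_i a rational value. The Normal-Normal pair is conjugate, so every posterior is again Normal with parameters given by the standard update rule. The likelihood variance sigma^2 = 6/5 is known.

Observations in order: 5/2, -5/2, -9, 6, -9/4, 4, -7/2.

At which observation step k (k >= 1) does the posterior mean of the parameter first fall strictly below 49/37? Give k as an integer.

k = 2

obs 1: x=5/2 → posterior Normal(221/98, 30/49)
obs 2: x=-5/2 → posterior Normal(24/37, 15/37)
obs 3: x=-9 → posterior Normal(-59/33, 10/33)
obs 4: x=6 → posterior Normal(-27/124, 15/62)
obs 5: x=-9/4 → posterior Normal(-333/596, 30/149)
obs 6: x=4 → posterior Normal(67/696, 5/29)
obs 7: x=-7/2 → posterior Normal(-283/796, 30/199)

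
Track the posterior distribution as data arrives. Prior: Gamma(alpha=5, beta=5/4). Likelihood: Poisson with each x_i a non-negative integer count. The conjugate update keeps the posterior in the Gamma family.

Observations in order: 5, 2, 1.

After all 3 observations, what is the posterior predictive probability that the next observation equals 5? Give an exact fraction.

obs 1: x=5 → posterior Gamma(10, 9/4)
obs 2: x=2 → posterior Gamma(12, 13/4)
obs 3: x=1 → posterior Gamma(13, 17/4)

8965782508634980667392/90125827485245075684223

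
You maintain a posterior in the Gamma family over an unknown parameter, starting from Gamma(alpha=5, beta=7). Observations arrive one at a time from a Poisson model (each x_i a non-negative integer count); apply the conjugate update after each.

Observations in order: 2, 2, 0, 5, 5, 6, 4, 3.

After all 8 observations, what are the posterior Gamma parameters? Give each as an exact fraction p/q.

alpha=32, beta=15

obs 1: x=2 → posterior Gamma(7, 8)
obs 2: x=2 → posterior Gamma(9, 9)
obs 3: x=0 → posterior Gamma(9, 10)
obs 4: x=5 → posterior Gamma(14, 11)
obs 5: x=5 → posterior Gamma(19, 12)
obs 6: x=6 → posterior Gamma(25, 13)
obs 7: x=4 → posterior Gamma(29, 14)
obs 8: x=3 → posterior Gamma(32, 15)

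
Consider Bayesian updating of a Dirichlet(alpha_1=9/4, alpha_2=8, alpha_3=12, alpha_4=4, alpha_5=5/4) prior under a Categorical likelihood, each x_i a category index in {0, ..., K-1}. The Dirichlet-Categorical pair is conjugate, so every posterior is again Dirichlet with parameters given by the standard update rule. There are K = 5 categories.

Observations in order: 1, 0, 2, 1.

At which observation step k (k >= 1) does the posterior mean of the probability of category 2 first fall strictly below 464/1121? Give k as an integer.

k = 2

obs 1: x=1 → posterior Dirichlet(9/4, 9, 12, 4, 5/4)
obs 2: x=0 → posterior Dirichlet(13/4, 9, 12, 4, 5/4)
obs 3: x=2 → posterior Dirichlet(13/4, 9, 13, 4, 5/4)
obs 4: x=1 → posterior Dirichlet(13/4, 10, 13, 4, 5/4)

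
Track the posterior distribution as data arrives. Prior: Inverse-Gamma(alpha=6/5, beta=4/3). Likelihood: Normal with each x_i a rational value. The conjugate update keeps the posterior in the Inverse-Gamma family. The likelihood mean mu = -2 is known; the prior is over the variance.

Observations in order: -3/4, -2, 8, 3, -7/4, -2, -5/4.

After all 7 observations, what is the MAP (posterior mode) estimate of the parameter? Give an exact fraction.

31165/2736

obs 1: x=-3/4 → posterior Inverse-Gamma(17/10, 203/96)
obs 2: x=-2 → posterior Inverse-Gamma(11/5, 203/96)
obs 3: x=8 → posterior Inverse-Gamma(27/10, 5003/96)
obs 4: x=3 → posterior Inverse-Gamma(16/5, 6203/96)
obs 5: x=-7/4 → posterior Inverse-Gamma(37/10, 3103/48)
obs 6: x=-2 → posterior Inverse-Gamma(21/5, 3103/48)
obs 7: x=-5/4 → posterior Inverse-Gamma(47/10, 6233/96)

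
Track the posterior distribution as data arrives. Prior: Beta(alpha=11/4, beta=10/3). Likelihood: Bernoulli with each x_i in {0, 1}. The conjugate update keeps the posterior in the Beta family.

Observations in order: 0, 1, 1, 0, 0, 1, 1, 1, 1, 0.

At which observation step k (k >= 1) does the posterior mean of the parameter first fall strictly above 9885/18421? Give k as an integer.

k = 8

obs 1: x=0 → posterior Beta(11/4, 13/3)
obs 2: x=1 → posterior Beta(15/4, 13/3)
obs 3: x=1 → posterior Beta(19/4, 13/3)
obs 4: x=0 → posterior Beta(19/4, 16/3)
obs 5: x=0 → posterior Beta(19/4, 19/3)
obs 6: x=1 → posterior Beta(23/4, 19/3)
obs 7: x=1 → posterior Beta(27/4, 19/3)
obs 8: x=1 → posterior Beta(31/4, 19/3)
obs 9: x=1 → posterior Beta(35/4, 19/3)
obs 10: x=0 → posterior Beta(35/4, 22/3)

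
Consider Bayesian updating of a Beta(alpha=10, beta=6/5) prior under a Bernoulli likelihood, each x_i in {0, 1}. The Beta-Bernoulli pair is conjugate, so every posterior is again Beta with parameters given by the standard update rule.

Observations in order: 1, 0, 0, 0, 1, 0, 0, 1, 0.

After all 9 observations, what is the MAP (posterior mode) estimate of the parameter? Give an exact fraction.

obs 1: x=1 → posterior Beta(11, 6/5)
obs 2: x=0 → posterior Beta(11, 11/5)
obs 3: x=0 → posterior Beta(11, 16/5)
obs 4: x=0 → posterior Beta(11, 21/5)
obs 5: x=1 → posterior Beta(12, 21/5)
obs 6: x=0 → posterior Beta(12, 26/5)
obs 7: x=0 → posterior Beta(12, 31/5)
obs 8: x=1 → posterior Beta(13, 31/5)
obs 9: x=0 → posterior Beta(13, 36/5)

60/91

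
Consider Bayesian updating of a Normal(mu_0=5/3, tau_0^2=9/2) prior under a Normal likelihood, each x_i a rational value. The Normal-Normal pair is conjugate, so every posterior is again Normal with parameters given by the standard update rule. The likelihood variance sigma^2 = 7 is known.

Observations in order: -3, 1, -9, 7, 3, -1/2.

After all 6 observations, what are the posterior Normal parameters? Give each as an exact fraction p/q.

obs 1: x=-3 → posterior Normal(-11/69, 63/23)
obs 2: x=1 → posterior Normal(1/6, 63/32)
obs 3: x=-9 → posterior Normal(-227/123, 63/41)
obs 4: x=7 → posterior Normal(-19/75, 63/50)
obs 5: x=3 → posterior Normal(43/177, 63/59)
obs 6: x=-1/2 → posterior Normal(59/408, 63/68)

mu_0=59/408, tau_0^2=63/68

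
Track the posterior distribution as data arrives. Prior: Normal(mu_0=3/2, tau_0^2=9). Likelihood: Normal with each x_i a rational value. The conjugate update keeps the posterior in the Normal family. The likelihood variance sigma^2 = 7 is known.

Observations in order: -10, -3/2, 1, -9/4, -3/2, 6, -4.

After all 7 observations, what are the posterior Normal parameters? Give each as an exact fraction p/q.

obs 1: x=-10 → posterior Normal(-159/32, 63/16)
obs 2: x=-3/2 → posterior Normal(-93/25, 63/25)
obs 3: x=1 → posterior Normal(-42/17, 63/34)
obs 4: x=-9/4 → posterior Normal(-417/172, 63/43)
obs 5: x=-3/2 → posterior Normal(-471/208, 63/52)
obs 6: x=6 → posterior Normal(-255/244, 63/61)
obs 7: x=-4 → posterior Normal(-57/40, 9/10)

mu_0=-57/40, tau_0^2=9/10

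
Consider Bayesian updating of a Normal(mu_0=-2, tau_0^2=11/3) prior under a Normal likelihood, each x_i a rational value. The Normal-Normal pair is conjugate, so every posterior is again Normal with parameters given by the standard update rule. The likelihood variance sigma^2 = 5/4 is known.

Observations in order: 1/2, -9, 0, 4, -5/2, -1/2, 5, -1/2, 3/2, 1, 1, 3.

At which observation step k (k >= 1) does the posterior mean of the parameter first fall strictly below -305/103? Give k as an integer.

k = 2

obs 1: x=1/2 → posterior Normal(-8/59, 55/59)
obs 2: x=-9 → posterior Normal(-404/103, 55/103)
obs 3: x=0 → posterior Normal(-404/147, 55/147)
obs 4: x=4 → posterior Normal(-228/191, 55/191)
obs 5: x=-5/2 → posterior Normal(-338/235, 11/47)
obs 6: x=-1/2 → posterior Normal(-40/31, 55/279)
obs 7: x=5 → posterior Normal(-140/323, 55/323)
obs 8: x=-1/2 → posterior Normal(-162/367, 55/367)
obs 9: x=3/2 → posterior Normal(-32/137, 55/411)
obs 10: x=1 → posterior Normal(-4/35, 11/91)
obs 11: x=1 → posterior Normal(-8/499, 55/499)
obs 12: x=3 → posterior Normal(124/543, 55/543)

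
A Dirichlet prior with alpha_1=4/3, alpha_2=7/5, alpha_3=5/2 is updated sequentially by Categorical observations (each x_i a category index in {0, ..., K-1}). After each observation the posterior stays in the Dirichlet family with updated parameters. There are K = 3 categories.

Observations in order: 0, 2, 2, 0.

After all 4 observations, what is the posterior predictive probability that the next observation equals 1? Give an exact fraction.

obs 1: x=0 → posterior Dirichlet(7/3, 7/5, 5/2)
obs 2: x=2 → posterior Dirichlet(7/3, 7/5, 7/2)
obs 3: x=2 → posterior Dirichlet(7/3, 7/5, 9/2)
obs 4: x=0 → posterior Dirichlet(10/3, 7/5, 9/2)

42/277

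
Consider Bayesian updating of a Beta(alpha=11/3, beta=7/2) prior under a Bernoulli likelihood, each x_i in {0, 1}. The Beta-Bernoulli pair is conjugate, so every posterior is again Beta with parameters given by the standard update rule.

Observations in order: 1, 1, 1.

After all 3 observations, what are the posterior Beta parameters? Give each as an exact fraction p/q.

obs 1: x=1 → posterior Beta(14/3, 7/2)
obs 2: x=1 → posterior Beta(17/3, 7/2)
obs 3: x=1 → posterior Beta(20/3, 7/2)

alpha=20/3, beta=7/2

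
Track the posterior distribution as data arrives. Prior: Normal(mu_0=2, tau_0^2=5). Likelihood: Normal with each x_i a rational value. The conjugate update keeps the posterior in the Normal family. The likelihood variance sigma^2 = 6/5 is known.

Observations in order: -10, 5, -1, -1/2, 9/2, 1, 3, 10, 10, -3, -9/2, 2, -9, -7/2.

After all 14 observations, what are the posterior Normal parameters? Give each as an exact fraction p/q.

mu_0=28/89, tau_0^2=15/178

obs 1: x=-10 → posterior Normal(-238/31, 30/31)
obs 2: x=5 → posterior Normal(-113/56, 15/28)
obs 3: x=-1 → posterior Normal(-46/27, 10/27)
obs 4: x=-1/2 → posterior Normal(-301/212, 15/53)
obs 5: x=9/2 → posterior Normal(-38/131, 30/131)
obs 6: x=1 → posterior Normal(-1/12, 5/26)
obs 7: x=3 → posterior Normal(62/181, 30/181)
obs 8: x=10 → posterior Normal(156/103, 15/103)
obs 9: x=10 → posterior Normal(562/231, 10/77)
obs 10: x=-3 → posterior Normal(487/256, 15/128)
obs 11: x=-9/2 → posterior Normal(749/562, 30/281)
obs 12: x=2 → posterior Normal(283/204, 5/51)
obs 13: x=-9 → posterior Normal(399/662, 30/331)
obs 14: x=-7/2 → posterior Normal(28/89, 15/178)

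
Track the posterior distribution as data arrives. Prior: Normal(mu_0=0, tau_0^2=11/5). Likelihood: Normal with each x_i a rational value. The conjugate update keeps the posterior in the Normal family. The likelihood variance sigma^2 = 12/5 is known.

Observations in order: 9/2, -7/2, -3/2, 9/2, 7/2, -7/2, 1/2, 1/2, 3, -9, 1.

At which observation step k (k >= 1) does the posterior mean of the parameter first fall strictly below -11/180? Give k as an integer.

k = 3

obs 1: x=9/2 → posterior Normal(99/46, 132/115)
obs 2: x=-7/2 → posterior Normal(11/34, 66/85)
obs 3: x=-3/2 → posterior Normal(-11/90, 44/75)
obs 4: x=9/2 → posterior Normal(11/14, 33/70)
obs 5: x=7/2 → posterior Normal(165/134, 132/335)
obs 6: x=-7/2 → posterior Normal(22/39, 22/65)
obs 7: x=1/2 → posterior Normal(99/178, 132/445)
obs 8: x=1/2 → posterior Normal(11/20, 33/125)
obs 9: x=3 → posterior Normal(88/111, 44/185)
obs 10: x=-9 → posterior Normal(-11/122, 66/305)
obs 11: x=1 → posterior Normal(0, 132/665)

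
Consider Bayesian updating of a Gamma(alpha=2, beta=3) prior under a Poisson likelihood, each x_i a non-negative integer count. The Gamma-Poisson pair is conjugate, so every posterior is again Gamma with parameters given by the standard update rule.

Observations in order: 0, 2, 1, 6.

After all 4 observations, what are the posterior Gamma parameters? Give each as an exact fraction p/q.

alpha=11, beta=7

obs 1: x=0 → posterior Gamma(2, 4)
obs 2: x=2 → posterior Gamma(4, 5)
obs 3: x=1 → posterior Gamma(5, 6)
obs 4: x=6 → posterior Gamma(11, 7)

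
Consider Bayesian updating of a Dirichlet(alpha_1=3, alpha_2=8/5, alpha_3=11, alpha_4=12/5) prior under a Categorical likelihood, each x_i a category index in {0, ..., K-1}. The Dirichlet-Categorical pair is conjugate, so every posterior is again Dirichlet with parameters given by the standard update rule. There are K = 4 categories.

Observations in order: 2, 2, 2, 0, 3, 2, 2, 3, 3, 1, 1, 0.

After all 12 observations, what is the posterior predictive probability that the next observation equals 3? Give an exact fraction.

9/50

obs 1: x=2 → posterior Dirichlet(3, 8/5, 12, 12/5)
obs 2: x=2 → posterior Dirichlet(3, 8/5, 13, 12/5)
obs 3: x=2 → posterior Dirichlet(3, 8/5, 14, 12/5)
obs 4: x=0 → posterior Dirichlet(4, 8/5, 14, 12/5)
obs 5: x=3 → posterior Dirichlet(4, 8/5, 14, 17/5)
obs 6: x=2 → posterior Dirichlet(4, 8/5, 15, 17/5)
obs 7: x=2 → posterior Dirichlet(4, 8/5, 16, 17/5)
obs 8: x=3 → posterior Dirichlet(4, 8/5, 16, 22/5)
obs 9: x=3 → posterior Dirichlet(4, 8/5, 16, 27/5)
obs 10: x=1 → posterior Dirichlet(4, 13/5, 16, 27/5)
obs 11: x=1 → posterior Dirichlet(4, 18/5, 16, 27/5)
obs 12: x=0 → posterior Dirichlet(5, 18/5, 16, 27/5)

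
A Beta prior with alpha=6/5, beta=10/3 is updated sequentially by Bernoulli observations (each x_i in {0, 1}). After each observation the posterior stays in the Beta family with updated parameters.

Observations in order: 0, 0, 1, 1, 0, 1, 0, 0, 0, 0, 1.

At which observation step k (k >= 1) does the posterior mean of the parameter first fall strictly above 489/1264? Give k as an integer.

k = 6

obs 1: x=0 → posterior Beta(6/5, 13/3)
obs 2: x=0 → posterior Beta(6/5, 16/3)
obs 3: x=1 → posterior Beta(11/5, 16/3)
obs 4: x=1 → posterior Beta(16/5, 16/3)
obs 5: x=0 → posterior Beta(16/5, 19/3)
obs 6: x=1 → posterior Beta(21/5, 19/3)
obs 7: x=0 → posterior Beta(21/5, 22/3)
obs 8: x=0 → posterior Beta(21/5, 25/3)
obs 9: x=0 → posterior Beta(21/5, 28/3)
obs 10: x=0 → posterior Beta(21/5, 31/3)
obs 11: x=1 → posterior Beta(26/5, 31/3)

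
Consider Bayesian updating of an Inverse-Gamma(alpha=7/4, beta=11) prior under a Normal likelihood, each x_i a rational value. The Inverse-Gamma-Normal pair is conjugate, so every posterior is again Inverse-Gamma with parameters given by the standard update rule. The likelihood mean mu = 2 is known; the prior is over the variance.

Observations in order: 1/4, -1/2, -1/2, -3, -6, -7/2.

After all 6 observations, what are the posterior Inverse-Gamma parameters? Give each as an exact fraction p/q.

obs 1: x=1/4 → posterior Inverse-Gamma(9/4, 401/32)
obs 2: x=-1/2 → posterior Inverse-Gamma(11/4, 501/32)
obs 3: x=-1/2 → posterior Inverse-Gamma(13/4, 601/32)
obs 4: x=-3 → posterior Inverse-Gamma(15/4, 1001/32)
obs 5: x=-6 → posterior Inverse-Gamma(17/4, 2025/32)
obs 6: x=-7/2 → posterior Inverse-Gamma(19/4, 2509/32)

alpha=19/4, beta=2509/32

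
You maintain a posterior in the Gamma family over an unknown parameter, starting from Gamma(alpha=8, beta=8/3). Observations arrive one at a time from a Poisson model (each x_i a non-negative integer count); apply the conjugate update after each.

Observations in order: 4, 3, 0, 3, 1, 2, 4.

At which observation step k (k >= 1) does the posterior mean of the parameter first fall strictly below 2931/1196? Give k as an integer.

k = 6

obs 1: x=4 → posterior Gamma(12, 11/3)
obs 2: x=3 → posterior Gamma(15, 14/3)
obs 3: x=0 → posterior Gamma(15, 17/3)
obs 4: x=3 → posterior Gamma(18, 20/3)
obs 5: x=1 → posterior Gamma(19, 23/3)
obs 6: x=2 → posterior Gamma(21, 26/3)
obs 7: x=4 → posterior Gamma(25, 29/3)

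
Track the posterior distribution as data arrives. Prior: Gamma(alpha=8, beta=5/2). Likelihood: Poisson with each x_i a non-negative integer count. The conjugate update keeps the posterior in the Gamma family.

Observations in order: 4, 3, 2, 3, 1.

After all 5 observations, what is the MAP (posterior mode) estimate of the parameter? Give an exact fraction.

8/3

obs 1: x=4 → posterior Gamma(12, 7/2)
obs 2: x=3 → posterior Gamma(15, 9/2)
obs 3: x=2 → posterior Gamma(17, 11/2)
obs 4: x=3 → posterior Gamma(20, 13/2)
obs 5: x=1 → posterior Gamma(21, 15/2)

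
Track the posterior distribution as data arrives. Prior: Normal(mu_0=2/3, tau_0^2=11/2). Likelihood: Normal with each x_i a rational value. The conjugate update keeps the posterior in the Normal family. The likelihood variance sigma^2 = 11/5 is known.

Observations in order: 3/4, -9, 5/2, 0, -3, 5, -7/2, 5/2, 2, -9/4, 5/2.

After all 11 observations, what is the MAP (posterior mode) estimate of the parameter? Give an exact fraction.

obs 1: x=3/4 → posterior Normal(61/84, 11/7)
obs 2: x=-9 → posterior Normal(-479/144, 11/12)
obs 3: x=5/2 → posterior Normal(-329/204, 11/17)
obs 4: x=0 → posterior Normal(-329/264, 1/2)
obs 5: x=-3 → posterior Normal(-509/324, 11/27)
obs 6: x=5 → posterior Normal(-209/384, 11/32)
obs 7: x=-7/2 → posterior Normal(-419/444, 11/37)
obs 8: x=5/2 → posterior Normal(-269/504, 11/42)
obs 9: x=2 → posterior Normal(-149/564, 11/47)
obs 10: x=-9/4 → posterior Normal(-71/156, 11/52)
obs 11: x=5/2 → posterior Normal(-67/342, 11/57)

-67/342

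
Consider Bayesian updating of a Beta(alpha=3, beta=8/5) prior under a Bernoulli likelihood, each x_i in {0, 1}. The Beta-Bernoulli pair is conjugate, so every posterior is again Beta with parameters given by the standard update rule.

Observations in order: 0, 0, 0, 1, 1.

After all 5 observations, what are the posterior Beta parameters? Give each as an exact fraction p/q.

obs 1: x=0 → posterior Beta(3, 13/5)
obs 2: x=0 → posterior Beta(3, 18/5)
obs 3: x=0 → posterior Beta(3, 23/5)
obs 4: x=1 → posterior Beta(4, 23/5)
obs 5: x=1 → posterior Beta(5, 23/5)

alpha=5, beta=23/5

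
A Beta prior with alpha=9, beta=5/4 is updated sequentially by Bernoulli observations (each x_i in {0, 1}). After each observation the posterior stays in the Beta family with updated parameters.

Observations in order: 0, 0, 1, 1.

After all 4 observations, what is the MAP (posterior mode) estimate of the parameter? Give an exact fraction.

40/49

obs 1: x=0 → posterior Beta(9, 9/4)
obs 2: x=0 → posterior Beta(9, 13/4)
obs 3: x=1 → posterior Beta(10, 13/4)
obs 4: x=1 → posterior Beta(11, 13/4)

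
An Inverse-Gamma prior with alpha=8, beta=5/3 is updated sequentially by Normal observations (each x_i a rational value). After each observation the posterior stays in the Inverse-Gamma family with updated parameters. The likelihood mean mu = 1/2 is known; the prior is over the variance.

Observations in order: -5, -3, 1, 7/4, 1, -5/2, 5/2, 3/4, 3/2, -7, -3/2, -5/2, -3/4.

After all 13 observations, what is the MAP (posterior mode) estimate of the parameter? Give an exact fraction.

6373/1488

obs 1: x=-5 → posterior Inverse-Gamma(17/2, 403/24)
obs 2: x=-3 → posterior Inverse-Gamma(9, 275/12)
obs 3: x=1 → posterior Inverse-Gamma(19/2, 553/24)
obs 4: x=7/4 → posterior Inverse-Gamma(10, 2287/96)
obs 5: x=1 → posterior Inverse-Gamma(21/2, 2299/96)
obs 6: x=-5/2 → posterior Inverse-Gamma(11, 2731/96)
obs 7: x=5/2 → posterior Inverse-Gamma(23/2, 2923/96)
obs 8: x=3/4 → posterior Inverse-Gamma(12, 1463/48)
obs 9: x=3/2 → posterior Inverse-Gamma(25/2, 1487/48)
obs 10: x=-7 → posterior Inverse-Gamma(13, 2837/48)
obs 11: x=-3/2 → posterior Inverse-Gamma(27/2, 2933/48)
obs 12: x=-5/2 → posterior Inverse-Gamma(14, 3149/48)
obs 13: x=-3/4 → posterior Inverse-Gamma(29/2, 6373/96)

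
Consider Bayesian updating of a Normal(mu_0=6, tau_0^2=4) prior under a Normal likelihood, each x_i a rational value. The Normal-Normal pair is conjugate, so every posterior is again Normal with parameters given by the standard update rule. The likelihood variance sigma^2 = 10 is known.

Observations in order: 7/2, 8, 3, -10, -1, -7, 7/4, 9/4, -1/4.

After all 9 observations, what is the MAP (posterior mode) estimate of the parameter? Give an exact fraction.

61/46

obs 1: x=7/2 → posterior Normal(37/7, 20/7)
obs 2: x=8 → posterior Normal(53/9, 20/9)
obs 3: x=3 → posterior Normal(59/11, 20/11)
obs 4: x=-10 → posterior Normal(3, 20/13)
obs 5: x=-1 → posterior Normal(37/15, 4/3)
obs 6: x=-7 → posterior Normal(23/17, 20/17)
obs 7: x=7/4 → posterior Normal(53/38, 20/19)
obs 8: x=9/4 → posterior Normal(31/21, 20/21)
obs 9: x=-1/4 → posterior Normal(61/46, 20/23)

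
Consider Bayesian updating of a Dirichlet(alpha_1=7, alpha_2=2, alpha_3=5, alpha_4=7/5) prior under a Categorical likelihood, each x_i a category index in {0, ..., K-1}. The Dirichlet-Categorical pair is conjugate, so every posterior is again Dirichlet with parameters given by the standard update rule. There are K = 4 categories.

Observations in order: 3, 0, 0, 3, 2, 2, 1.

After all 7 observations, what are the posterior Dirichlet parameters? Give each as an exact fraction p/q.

alpha_1=9, alpha_2=3, alpha_3=7, alpha_4=17/5

obs 1: x=3 → posterior Dirichlet(7, 2, 5, 12/5)
obs 2: x=0 → posterior Dirichlet(8, 2, 5, 12/5)
obs 3: x=0 → posterior Dirichlet(9, 2, 5, 12/5)
obs 4: x=3 → posterior Dirichlet(9, 2, 5, 17/5)
obs 5: x=2 → posterior Dirichlet(9, 2, 6, 17/5)
obs 6: x=2 → posterior Dirichlet(9, 2, 7, 17/5)
obs 7: x=1 → posterior Dirichlet(9, 3, 7, 17/5)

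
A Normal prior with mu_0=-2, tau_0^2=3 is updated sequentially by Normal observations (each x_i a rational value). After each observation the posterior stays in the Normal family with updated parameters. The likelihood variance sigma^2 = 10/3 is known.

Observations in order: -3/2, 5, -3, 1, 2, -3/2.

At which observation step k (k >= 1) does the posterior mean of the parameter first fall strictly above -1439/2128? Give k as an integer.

k = 2

obs 1: x=-3/2 → posterior Normal(-67/38, 30/19)
obs 2: x=5 → posterior Normal(23/56, 15/14)
obs 3: x=-3 → posterior Normal(-31/74, 30/37)
obs 4: x=1 → posterior Normal(-13/92, 15/23)
obs 5: x=2 → posterior Normal(23/110, 6/11)
obs 6: x=-3/2 → posterior Normal(-1/32, 15/32)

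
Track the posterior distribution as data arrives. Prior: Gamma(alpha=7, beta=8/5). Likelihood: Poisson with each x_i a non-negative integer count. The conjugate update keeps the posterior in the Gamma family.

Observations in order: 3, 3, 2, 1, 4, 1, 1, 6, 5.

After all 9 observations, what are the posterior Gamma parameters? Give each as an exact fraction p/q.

alpha=33, beta=53/5

obs 1: x=3 → posterior Gamma(10, 13/5)
obs 2: x=3 → posterior Gamma(13, 18/5)
obs 3: x=2 → posterior Gamma(15, 23/5)
obs 4: x=1 → posterior Gamma(16, 28/5)
obs 5: x=4 → posterior Gamma(20, 33/5)
obs 6: x=1 → posterior Gamma(21, 38/5)
obs 7: x=1 → posterior Gamma(22, 43/5)
obs 8: x=6 → posterior Gamma(28, 48/5)
obs 9: x=5 → posterior Gamma(33, 53/5)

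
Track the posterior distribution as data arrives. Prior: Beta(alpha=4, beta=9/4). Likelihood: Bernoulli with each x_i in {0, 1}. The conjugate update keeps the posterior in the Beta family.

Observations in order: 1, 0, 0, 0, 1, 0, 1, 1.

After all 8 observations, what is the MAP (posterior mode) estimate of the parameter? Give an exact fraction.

4/7

obs 1: x=1 → posterior Beta(5, 9/4)
obs 2: x=0 → posterior Beta(5, 13/4)
obs 3: x=0 → posterior Beta(5, 17/4)
obs 4: x=0 → posterior Beta(5, 21/4)
obs 5: x=1 → posterior Beta(6, 21/4)
obs 6: x=0 → posterior Beta(6, 25/4)
obs 7: x=1 → posterior Beta(7, 25/4)
obs 8: x=1 → posterior Beta(8, 25/4)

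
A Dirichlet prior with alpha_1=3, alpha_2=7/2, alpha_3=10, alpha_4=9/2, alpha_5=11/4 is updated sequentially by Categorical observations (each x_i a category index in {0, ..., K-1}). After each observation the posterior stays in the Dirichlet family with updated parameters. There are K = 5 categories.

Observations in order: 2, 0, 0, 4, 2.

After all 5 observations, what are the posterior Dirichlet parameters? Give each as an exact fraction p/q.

alpha_1=5, alpha_2=7/2, alpha_3=12, alpha_4=9/2, alpha_5=15/4

obs 1: x=2 → posterior Dirichlet(3, 7/2, 11, 9/2, 11/4)
obs 2: x=0 → posterior Dirichlet(4, 7/2, 11, 9/2, 11/4)
obs 3: x=0 → posterior Dirichlet(5, 7/2, 11, 9/2, 11/4)
obs 4: x=4 → posterior Dirichlet(5, 7/2, 11, 9/2, 15/4)
obs 5: x=2 → posterior Dirichlet(5, 7/2, 12, 9/2, 15/4)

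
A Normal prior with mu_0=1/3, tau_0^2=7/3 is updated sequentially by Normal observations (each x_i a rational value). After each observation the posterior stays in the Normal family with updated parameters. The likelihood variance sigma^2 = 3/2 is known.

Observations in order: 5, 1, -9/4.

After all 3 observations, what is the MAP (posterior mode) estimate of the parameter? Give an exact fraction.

obs 1: x=5 → posterior Normal(73/23, 21/23)
obs 2: x=1 → posterior Normal(87/37, 21/37)
obs 3: x=-9/4 → posterior Normal(37/34, 7/17)

37/34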